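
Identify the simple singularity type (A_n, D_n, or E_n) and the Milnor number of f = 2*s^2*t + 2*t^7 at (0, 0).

Type D_{8}, Milnor number mu = 8.

The Hessian of f at 0 has rank 0. Corank 2; j^3 = 2*s^2*t has shape L^2 M (L != M), so D-series; mu = 8 gives D_8.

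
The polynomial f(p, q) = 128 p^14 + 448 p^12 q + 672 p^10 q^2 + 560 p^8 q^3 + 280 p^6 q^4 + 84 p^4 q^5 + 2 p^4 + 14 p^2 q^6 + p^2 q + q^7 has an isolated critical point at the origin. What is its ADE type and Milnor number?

Type D8, Milnor number mu = 8.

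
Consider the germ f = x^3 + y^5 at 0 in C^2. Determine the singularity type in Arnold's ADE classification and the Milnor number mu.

Type E_{8}, Milnor number mu = 8.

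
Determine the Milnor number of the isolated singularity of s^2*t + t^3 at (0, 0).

The Hessian of f at 0 has rank 0. Corank 2; j^3 = t*(s^2 + t^2) splits into three distinct lines over C (the quadratic factor has nonzero discriminant), so D_4.

4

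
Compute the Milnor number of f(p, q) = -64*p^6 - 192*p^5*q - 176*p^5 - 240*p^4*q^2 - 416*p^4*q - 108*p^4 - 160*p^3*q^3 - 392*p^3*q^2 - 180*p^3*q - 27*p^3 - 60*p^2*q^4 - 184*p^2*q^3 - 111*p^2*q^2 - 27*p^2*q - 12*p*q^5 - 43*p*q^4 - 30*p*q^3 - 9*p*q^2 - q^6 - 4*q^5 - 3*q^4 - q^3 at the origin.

8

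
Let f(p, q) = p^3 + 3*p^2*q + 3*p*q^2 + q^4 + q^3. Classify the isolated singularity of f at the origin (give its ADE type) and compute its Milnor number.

Type E_6, Milnor number mu = 6.

The Hessian of f at 0 is [[0, 0], [0, 0]] with rank 0, so corank 2. A Groebner basis of the Jacobian ideal J(f) in C{p,q} is {q^3, p^2 + 2*p*q + q^2}; counting standard monomials gives mu = 6. Corank 2; j^3 = (p + q)^3 is a perfect cube, so E-series; the 4-jet and mu = 6 give E_6.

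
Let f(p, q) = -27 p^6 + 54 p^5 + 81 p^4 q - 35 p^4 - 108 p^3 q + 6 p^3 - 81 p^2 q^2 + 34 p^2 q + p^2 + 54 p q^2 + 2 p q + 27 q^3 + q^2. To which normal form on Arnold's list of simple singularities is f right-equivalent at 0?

The Hessian of f at 0 is [[2, 2], [2, 2]] with rank 1, so corank 1. A Groebner basis of the Jacobian ideal J(f) in C{p,q} is {q^2, p + q}; counting standard monomials gives mu = 2. Corank 1: A-series; mu = 2 gives A_2.

A2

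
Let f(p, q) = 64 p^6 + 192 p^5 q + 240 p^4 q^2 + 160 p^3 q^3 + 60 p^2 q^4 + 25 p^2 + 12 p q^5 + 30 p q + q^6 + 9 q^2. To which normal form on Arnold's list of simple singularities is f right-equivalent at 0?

A5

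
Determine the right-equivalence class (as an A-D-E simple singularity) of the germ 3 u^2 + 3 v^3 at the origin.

A2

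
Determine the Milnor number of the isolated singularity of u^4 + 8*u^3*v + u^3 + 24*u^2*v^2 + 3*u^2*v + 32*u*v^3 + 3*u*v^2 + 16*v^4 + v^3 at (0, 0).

6

The Hessian of f at 0 has rank 0. Corank 2; j^3 = (u + v)^3 is a perfect cube, so E-series; the 4-jet and mu = 6 give E_6.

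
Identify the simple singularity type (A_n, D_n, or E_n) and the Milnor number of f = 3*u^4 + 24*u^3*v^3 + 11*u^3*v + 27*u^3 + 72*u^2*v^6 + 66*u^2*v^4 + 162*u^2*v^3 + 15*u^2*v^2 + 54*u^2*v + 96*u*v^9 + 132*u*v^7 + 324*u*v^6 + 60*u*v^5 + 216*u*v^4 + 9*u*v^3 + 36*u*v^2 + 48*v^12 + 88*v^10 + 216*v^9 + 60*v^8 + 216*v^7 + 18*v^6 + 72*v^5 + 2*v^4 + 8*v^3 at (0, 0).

Type E_{7}, Milnor number mu = 7.

The Hessian of f at 0 is [[0, 0], [0, 0]] with rank 0, so corank 2. A Groebner basis of the Jacobian ideal J(f) in C{u,v} is {19683*u^2 + 26244*u*v + v^4 + 27*v^3 + 8748*v^2, u^3 + 270*u^2 + 360*u*v + 2*v^3/3 + 120*v^2, u^2*v - 243*u^2 - 324*u*v - 7*v^3/9 - 108*v^2, 162*u^2 + u*v^2 + 216*u*v + 8*v^3/9 + 72*v^2}; counting standard monomials gives mu = 7. Corank 2; j^3 = (3*u + 2*v)^3 is a perfect cube, so E-series; the 4-jet and mu = 7 give E_7.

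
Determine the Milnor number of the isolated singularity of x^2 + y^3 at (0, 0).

2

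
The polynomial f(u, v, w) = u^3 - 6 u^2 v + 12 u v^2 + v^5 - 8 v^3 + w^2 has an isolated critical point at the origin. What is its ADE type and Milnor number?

The Hessian of f at 0 has rank 1. Corank 2; j^3 = (u - 2*v)^3 is a perfect cube, so E-series; the 5-jet and mu = 8 give E_8.

Type E8, Milnor number mu = 8.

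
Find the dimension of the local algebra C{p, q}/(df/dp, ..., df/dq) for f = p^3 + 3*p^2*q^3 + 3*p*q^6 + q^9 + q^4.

6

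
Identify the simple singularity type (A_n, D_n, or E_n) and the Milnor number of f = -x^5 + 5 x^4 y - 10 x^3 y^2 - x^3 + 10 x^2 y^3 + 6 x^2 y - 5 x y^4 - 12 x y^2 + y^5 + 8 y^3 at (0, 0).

The Hessian of f at 0 has rank 0. Corank 2; j^3 = -(x - 2*y)^3 is a perfect cube, so E-series; the 5-jet and mu = 8 give E_8.

Type E_8, Milnor number mu = 8.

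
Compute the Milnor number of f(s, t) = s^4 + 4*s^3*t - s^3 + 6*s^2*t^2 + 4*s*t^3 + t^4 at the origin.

6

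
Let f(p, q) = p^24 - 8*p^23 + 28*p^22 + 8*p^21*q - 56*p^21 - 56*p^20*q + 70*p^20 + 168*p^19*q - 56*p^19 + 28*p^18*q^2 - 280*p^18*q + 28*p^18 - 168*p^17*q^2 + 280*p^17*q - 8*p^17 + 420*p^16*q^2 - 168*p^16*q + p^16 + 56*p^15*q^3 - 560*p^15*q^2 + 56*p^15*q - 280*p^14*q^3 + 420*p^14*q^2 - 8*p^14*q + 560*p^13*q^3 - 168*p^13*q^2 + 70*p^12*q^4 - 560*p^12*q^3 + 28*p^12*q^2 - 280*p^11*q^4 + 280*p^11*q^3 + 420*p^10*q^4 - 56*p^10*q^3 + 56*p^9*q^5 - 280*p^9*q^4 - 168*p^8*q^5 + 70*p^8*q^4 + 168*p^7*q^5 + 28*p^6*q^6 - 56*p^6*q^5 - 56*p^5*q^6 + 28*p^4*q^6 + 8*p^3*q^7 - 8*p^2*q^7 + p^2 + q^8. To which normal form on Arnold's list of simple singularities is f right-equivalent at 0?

The Hessian of f at 0 has rank 1. Corank 1: A-series; mu = 7 gives A_7.

A_{7}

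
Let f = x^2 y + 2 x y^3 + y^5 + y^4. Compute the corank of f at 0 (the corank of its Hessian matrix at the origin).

2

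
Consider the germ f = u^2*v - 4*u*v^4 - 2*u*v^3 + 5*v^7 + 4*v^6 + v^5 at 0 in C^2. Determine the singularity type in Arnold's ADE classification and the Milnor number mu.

The Hessian of f at 0 has rank 0. Corank 2; j^3 = u^2*v has shape L^2 M (L != M), so D-series; mu = 8 gives D_8.

Type D8, Milnor number mu = 8.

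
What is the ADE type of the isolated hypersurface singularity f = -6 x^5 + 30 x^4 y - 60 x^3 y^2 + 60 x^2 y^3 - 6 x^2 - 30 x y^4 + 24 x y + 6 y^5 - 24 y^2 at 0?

A_{4}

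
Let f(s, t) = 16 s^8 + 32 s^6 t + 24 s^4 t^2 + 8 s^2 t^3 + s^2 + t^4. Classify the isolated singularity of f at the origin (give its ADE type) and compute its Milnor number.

The Hessian of f at 0 has rank 1. Corank 1: A-series; mu = 3 gives A_3.

Type A3, Milnor number mu = 3.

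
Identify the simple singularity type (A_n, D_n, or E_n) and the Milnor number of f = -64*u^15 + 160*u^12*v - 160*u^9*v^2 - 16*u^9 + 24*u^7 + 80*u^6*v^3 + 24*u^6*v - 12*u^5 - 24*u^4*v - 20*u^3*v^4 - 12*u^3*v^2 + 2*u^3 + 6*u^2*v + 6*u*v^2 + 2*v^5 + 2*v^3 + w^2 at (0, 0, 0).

Type E8, Milnor number mu = 8.

The Hessian of f at 0 has rank 1. Corank 2; j^3 = 2*(u + v)^3 is a perfect cube, so E-series; the 5-jet and mu = 8 give E_8.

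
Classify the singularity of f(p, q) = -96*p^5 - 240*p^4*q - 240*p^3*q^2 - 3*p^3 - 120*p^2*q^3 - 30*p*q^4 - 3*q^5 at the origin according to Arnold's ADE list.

The Hessian of f at 0 is [[0, 0], [0, 0]] with rank 0, so corank 2. A Groebner basis of the Jacobian ideal J(f) in C{p,q} is {q^5, p*q^3 + q^4/8, p^2}; counting standard monomials gives mu = 8. Corank 2; j^3 = -3*p^3 is a perfect cube, so E-series; the 5-jet and mu = 8 give E_8.

E_8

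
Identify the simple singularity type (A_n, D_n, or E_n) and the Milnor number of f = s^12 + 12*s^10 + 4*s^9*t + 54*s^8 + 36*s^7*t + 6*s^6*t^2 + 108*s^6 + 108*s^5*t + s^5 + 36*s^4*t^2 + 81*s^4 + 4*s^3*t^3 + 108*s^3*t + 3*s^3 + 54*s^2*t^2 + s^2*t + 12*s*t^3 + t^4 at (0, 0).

The Hessian of f at 0 has rank 0. Corank 2; j^3 = s^2*(3*s + t) has shape L^2 M (L != M), so D-series; mu = 5 gives D_5.

Type D_{5}, Milnor number mu = 5.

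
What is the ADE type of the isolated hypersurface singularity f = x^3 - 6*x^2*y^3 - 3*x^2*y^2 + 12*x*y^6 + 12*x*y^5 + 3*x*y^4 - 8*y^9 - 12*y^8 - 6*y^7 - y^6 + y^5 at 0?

The Hessian of f at 0 has rank 0. Corank 2; j^3 = x^3 is a perfect cube, so E-series; the 5-jet and mu = 8 give E_8.

E_8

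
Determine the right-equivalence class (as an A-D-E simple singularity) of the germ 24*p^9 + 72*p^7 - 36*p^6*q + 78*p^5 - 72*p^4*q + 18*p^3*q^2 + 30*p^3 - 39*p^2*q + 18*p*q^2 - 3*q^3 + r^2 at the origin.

D_{4}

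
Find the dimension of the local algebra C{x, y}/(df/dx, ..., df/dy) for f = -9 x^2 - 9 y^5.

4

The Hessian of f at 0 is [[-18, 0], [0, 0]] with rank 1, so corank 1. A Groebner basis of the Jacobian ideal J(f) in C{x,y} is {y^4, x}; counting standard monomials gives mu = 4. Corank 1: A-series; mu = 4 gives A_4.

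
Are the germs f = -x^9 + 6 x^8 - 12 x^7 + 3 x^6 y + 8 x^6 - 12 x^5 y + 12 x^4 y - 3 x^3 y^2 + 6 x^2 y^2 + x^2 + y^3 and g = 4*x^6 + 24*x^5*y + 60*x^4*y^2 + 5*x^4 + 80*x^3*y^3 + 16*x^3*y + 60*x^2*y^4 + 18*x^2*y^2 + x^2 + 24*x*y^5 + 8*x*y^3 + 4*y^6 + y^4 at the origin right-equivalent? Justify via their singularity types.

No.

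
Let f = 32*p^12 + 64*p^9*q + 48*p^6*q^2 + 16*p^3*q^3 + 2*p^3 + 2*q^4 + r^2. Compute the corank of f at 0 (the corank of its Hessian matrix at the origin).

2

The Hessian at 0 is [[0, 0, 0], [0, 0, 0], [0, 0, 2]] of rank 1; hence corank 2.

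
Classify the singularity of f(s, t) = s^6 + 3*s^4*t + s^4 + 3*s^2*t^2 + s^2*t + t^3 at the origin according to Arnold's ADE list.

The Hessian of f at 0 has rank 0. Corank 2; j^3 = t*(s^2 + t^2) splits into three distinct lines over C (the quadratic factor has nonzero discriminant), so D_4.

D4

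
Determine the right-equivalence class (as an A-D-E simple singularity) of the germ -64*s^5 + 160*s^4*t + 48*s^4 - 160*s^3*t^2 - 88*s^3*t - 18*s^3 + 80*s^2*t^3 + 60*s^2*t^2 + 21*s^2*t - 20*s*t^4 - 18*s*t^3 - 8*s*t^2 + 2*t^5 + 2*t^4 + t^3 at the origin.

The Hessian of f at 0 is [[0, 0], [0, 0]] with rank 0, so corank 2. A Groebner basis of the Jacobian ideal J(f) in C{s,t} is {s^3 + 51*s^2/4 - 19*s*t/2 + 7*t^2/4, s^2*t + 36*s^2 - 27*s*t + 5*t^2, 405*s^2/4 + s*t^2 - 153*s*t/2 + 57*t^2/4, 567*s^2/2 - 216*s*t + t^3 + 81*t^2/2}; counting standard monomials gives mu = 6. Corank 2; j^3 = -(2*s - t)*(3*s - t)^2 has shape L^2 M (L != M), so D-series; mu = 6 gives D_6.

D6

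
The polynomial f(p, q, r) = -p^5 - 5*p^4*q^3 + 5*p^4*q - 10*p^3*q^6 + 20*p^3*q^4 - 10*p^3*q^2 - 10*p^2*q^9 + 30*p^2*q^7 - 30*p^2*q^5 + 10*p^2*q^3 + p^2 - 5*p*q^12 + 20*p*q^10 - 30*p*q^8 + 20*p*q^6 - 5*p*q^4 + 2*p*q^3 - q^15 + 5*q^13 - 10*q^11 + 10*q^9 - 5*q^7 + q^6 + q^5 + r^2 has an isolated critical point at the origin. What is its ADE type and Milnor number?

Type A_{4}, Milnor number mu = 4.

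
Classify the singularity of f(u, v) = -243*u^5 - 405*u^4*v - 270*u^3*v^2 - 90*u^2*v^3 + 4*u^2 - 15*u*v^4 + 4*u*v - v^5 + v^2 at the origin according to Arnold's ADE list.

A_4

The Hessian of f at 0 is [[8, 4], [4, 2]] with rank 1, so corank 1. A Groebner basis of the Jacobian ideal J(f) in C{u,v} is {v^4, u + v/2}; counting standard monomials gives mu = 4. Corank 1: A-series; mu = 4 gives A_4.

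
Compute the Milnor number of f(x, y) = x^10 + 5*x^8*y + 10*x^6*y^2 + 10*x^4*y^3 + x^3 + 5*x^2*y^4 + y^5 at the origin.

The Hessian of f at 0 is [[0, 0], [0, 0]] with rank 0, so corank 2. A Groebner basis of the Jacobian ideal J(f) in C{x,y} is {y^4, x^2}; counting standard monomials gives mu = 8. Corank 2; j^3 = x^3 is a perfect cube, so E-series; the 5-jet and mu = 8 give E_8.

8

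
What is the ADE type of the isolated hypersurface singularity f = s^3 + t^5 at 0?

E_{8}

The Hessian of f at 0 has rank 0. Corank 2; j^3 = s^3 is a perfect cube, so E-series; the 5-jet and mu = 8 give E_8.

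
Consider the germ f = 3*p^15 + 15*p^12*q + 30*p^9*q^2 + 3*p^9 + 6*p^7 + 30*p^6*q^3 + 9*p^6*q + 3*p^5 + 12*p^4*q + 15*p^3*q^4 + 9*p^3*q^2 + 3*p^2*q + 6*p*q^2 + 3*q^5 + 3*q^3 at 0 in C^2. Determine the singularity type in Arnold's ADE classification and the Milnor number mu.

Type D6, Milnor number mu = 6.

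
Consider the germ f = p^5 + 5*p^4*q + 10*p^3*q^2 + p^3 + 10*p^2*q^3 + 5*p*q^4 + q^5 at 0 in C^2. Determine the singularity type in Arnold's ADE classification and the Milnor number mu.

Type E8, Milnor number mu = 8.

The Hessian of f at 0 has rank 0. Corank 2; j^3 = p^3 is a perfect cube, so E-series; the 5-jet and mu = 8 give E_8.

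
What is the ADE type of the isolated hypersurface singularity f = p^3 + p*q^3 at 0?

E_7

The Hessian of f at 0 has rank 0. Corank 2; j^3 = p^3 is a perfect cube, so E-series; the 4-jet and mu = 7 give E_7.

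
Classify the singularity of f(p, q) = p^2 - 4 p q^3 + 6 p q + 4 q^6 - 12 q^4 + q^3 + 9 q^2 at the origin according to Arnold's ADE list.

The Hessian of f at 0 has rank 1. Corank 1: A-series; mu = 2 gives A_2.

A_2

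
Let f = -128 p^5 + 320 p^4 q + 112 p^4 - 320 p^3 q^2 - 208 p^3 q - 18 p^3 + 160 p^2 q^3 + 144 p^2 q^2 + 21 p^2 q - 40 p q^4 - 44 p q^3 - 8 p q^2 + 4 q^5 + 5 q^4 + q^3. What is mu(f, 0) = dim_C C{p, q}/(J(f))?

The Hessian of f at 0 has rank 0. Corank 2; j^3 = -(2*p - q)*(3*p - q)^2 has shape L^2 M (L != M), so D-series; mu = 5 gives D_5.

5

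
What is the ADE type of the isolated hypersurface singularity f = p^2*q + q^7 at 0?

D_{8}

The Hessian of f at 0 is [[0, 0], [0, 0]] with rank 0, so corank 2. A Groebner basis of the Jacobian ideal J(f) in C{p,q} is {p^2/7 + q^6, p^3, p*q}; counting standard monomials gives mu = 8. Corank 2; j^3 = p^2*q has shape L^2 M (L != M), so D-series; mu = 8 gives D_8.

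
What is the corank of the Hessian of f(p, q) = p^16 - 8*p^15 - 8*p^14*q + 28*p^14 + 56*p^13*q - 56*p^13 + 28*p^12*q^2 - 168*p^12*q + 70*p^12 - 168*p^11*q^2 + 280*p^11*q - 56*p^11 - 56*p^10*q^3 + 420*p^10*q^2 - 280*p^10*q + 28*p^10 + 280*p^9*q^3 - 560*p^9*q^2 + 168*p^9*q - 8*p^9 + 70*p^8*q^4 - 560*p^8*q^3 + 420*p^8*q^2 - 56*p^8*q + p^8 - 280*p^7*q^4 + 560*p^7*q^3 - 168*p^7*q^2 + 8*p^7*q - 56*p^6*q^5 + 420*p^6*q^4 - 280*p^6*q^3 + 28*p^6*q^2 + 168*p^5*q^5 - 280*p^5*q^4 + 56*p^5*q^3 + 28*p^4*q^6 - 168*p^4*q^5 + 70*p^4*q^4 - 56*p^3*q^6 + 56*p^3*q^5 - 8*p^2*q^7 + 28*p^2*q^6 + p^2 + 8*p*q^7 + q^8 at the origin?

1

Hessian at 0 has rank 1.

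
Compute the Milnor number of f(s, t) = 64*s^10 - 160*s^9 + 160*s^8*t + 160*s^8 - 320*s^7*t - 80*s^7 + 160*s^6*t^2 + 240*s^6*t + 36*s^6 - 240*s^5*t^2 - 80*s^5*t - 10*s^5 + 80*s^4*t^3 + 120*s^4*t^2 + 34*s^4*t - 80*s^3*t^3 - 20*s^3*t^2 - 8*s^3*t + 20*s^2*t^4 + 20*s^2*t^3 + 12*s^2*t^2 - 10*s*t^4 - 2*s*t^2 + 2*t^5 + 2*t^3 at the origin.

6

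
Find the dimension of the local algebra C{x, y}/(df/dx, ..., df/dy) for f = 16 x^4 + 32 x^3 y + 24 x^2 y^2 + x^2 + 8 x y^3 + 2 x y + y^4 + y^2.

3

The Hessian of f at 0 is [[2, 2], [2, 2]] with rank 1, so corank 1. A Groebner basis of the Jacobian ideal J(f) in C{x,y} is {y^3, x + y}; counting standard monomials gives mu = 3. Corank 1: A-series; mu = 3 gives A_3.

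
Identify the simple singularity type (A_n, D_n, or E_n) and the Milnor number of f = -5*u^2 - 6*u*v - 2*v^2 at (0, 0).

The Hessian of f at 0 has rank 2. Corank 0: nondegenerate Morse point, so A_1.

Type A_1, Milnor number mu = 1.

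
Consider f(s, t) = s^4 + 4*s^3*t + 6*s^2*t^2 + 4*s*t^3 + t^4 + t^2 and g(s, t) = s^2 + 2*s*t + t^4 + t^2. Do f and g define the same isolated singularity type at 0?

The Hessian of f at 0 is [[0, 0], [0, 2]] with rank 1, so corank 1. A Groebner basis of the Jacobian ideal J(f) in C{s,t} is {s^3, t}; counting standard monomials gives mu = 3. Corank 1: A-series; mu = 3 gives A_3. The Hessian of g at 0 is [[2, 2], [2, 2]] with rank 1, so corank 1. A Groebner basis of the Jacobian ideal J(g) in C{s,t} is {t^3, s + t}; counting standard monomials gives mu = 3. Corank 1: A-series; mu = 3 gives A_3. Both have type A_3, hence right-equivalent.

Yes.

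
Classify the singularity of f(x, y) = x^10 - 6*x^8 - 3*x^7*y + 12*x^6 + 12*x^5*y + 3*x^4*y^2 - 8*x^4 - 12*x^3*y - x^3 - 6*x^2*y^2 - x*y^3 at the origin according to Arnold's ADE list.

The Hessian of f at 0 has rank 0. Corank 2; j^3 = -x^3 is a perfect cube, so E-series; the 4-jet and mu = 7 give E_7.

E_7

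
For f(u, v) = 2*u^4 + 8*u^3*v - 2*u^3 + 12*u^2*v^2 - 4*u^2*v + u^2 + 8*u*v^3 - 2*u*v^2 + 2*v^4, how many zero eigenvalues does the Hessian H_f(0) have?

The Hessian at 0 is [[2, 0], [0, 0]] of rank 1; hence corank 1.

1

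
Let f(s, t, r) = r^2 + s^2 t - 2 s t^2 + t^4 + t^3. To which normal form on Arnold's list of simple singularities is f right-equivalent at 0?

The Hessian of f at 0 has rank 1. Corank 2; j^3 = t*(s - t)^2 has shape L^2 M (L != M), so D-series; mu = 5 gives D_5.

D_5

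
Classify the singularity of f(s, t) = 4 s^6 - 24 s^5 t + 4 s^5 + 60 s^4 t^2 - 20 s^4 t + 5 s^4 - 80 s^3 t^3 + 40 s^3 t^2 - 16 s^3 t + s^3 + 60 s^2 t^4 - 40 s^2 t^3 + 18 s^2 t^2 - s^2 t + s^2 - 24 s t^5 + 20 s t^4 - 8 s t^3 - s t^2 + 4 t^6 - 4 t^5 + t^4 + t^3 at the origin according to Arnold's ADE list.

The Hessian of f at 0 is [[2, 0], [0, 0]] with rank 1, so corank 1. A Groebner basis of the Jacobian ideal J(f) in C{s,t} is {t^2, s}; counting standard monomials gives mu = 2. Corank 1: A-series; mu = 2 gives A_2.

A_2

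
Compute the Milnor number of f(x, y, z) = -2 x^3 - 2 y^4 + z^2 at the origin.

The Hessian of f at 0 has rank 1. Corank 2; j^3 = -2*x^3 is a perfect cube, so E-series; the 4-jet and mu = 6 give E_6.

6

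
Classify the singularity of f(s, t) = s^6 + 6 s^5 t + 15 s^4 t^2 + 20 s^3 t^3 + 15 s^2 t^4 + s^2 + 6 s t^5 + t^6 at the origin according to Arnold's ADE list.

The Hessian of f at 0 is [[2, 0], [0, 0]] with rank 1, so corank 1. A Groebner basis of the Jacobian ideal J(f) in C{s,t} is {t^5, s}; counting standard monomials gives mu = 5. Corank 1: A-series; mu = 5 gives A_5.

A_{5}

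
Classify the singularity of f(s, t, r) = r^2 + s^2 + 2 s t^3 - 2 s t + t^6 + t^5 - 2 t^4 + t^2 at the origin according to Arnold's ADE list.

A4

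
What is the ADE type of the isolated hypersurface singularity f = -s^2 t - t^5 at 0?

D6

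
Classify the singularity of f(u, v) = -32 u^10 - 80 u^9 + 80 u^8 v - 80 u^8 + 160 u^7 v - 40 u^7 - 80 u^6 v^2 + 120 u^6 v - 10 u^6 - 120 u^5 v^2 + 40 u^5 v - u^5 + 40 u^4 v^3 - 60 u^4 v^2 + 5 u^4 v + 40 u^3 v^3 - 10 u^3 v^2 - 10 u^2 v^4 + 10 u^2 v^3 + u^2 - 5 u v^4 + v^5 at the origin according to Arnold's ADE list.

A_4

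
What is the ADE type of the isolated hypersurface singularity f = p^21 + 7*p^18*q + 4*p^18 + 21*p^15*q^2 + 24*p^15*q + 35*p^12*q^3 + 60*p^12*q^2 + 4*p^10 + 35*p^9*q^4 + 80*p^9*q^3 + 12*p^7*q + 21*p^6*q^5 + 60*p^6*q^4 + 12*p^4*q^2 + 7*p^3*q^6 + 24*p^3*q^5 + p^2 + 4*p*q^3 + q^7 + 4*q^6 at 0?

The Hessian of f at 0 is [[2, 0], [0, 0]] with rank 1, so corank 1. A Groebner basis of the Jacobian ideal J(f) in C{p,q} is {p/2 + q^3, p^2}; counting standard monomials gives mu = 6. Corank 1: A-series; mu = 6 gives A_6.

A6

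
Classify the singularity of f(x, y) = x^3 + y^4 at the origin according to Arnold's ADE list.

E6

The Hessian of f at 0 has rank 0. Corank 2; j^3 = x^3 is a perfect cube, so E-series; the 4-jet and mu = 6 give E_6.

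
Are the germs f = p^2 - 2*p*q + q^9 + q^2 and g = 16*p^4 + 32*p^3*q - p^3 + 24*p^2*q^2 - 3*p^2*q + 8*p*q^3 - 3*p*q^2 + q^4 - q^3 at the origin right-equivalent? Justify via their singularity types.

No.

The Hessian of f at 0 has rank 1. Corank 1: A-series; mu = 8 gives A_8. The Hessian of g at 0 has rank 0. Corank 2; j^3 = -(p + q)^3 is a perfect cube, so E-series; the 4-jet and mu = 6 give E_6. f is A_8 but g is E_6, hence not right-equivalent.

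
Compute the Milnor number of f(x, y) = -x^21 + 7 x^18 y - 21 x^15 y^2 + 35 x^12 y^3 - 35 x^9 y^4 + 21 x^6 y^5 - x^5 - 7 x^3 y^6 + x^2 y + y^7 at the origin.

The Hessian of f at 0 has rank 0. Corank 2; j^3 = x^2*y has shape L^2 M (L != M), so D-series; mu = 8 gives D_8.

8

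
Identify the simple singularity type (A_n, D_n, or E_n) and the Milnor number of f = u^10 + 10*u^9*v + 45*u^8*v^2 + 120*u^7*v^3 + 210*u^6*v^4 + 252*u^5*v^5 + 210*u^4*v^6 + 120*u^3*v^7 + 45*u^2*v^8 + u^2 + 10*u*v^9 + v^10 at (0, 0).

The Hessian of f at 0 has rank 1. Corank 1: A-series; mu = 9 gives A_9.

Type A_9, Milnor number mu = 9.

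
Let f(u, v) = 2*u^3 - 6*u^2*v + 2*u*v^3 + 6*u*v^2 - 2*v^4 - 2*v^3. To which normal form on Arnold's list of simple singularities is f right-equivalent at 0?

E7

The Hessian of f at 0 is [[0, 0], [0, 0]] with rank 0, so corank 2. A Groebner basis of the Jacobian ideal J(f) in C{u,v} is {u^3 - 3*u^2*v - 6*u^2 + 12*u*v - 6*v^2, 3*u^2 + u*v^2 - 6*u*v + 3*v^2, 3*u^2 - 6*u*v + v^3 + 3*v^2}; counting standard monomials gives mu = 7. Corank 2; j^3 = 2*(u - v)^3 is a perfect cube, so E-series; the 4-jet and mu = 7 give E_7.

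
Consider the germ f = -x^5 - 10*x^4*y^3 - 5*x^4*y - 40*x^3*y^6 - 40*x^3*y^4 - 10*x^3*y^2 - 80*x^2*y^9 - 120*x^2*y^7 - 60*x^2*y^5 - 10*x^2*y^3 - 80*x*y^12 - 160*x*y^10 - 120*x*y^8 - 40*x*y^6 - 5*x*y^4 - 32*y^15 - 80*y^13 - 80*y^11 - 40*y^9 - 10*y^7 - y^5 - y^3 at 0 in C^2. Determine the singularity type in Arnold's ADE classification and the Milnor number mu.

Type E8, Milnor number mu = 8.

The Hessian of f at 0 has rank 0. Corank 2; j^3 = -y^3 is a perfect cube, so E-series; the 5-jet and mu = 8 give E_8.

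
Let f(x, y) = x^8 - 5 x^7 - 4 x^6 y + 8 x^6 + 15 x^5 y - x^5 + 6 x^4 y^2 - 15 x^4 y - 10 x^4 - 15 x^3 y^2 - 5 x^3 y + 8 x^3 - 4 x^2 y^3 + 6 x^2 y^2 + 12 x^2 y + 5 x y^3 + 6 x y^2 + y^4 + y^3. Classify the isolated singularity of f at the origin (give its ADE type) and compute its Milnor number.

Type E7, Milnor number mu = 7.

The Hessian of f at 0 has rank 0. Corank 2; j^3 = (2*x + y)^3 is a perfect cube, so E-series; the 4-jet and mu = 7 give E_7.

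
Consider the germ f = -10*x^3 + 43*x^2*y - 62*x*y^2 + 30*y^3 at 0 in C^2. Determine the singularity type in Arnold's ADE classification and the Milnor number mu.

The Hessian of f at 0 is [[0, 0], [0, 0]] with rank 0, so corank 2. A Groebner basis of the Jacobian ideal J(f) in C{x,y} is {y^3, x^2 - 26*y^2/11, x*y - 17*y^2/11}; counting standard monomials gives mu = 4. Corank 2; j^3 = -(2*x - 3*y)*(5*x^2 - 14*x*y + 10*y^2) splits into three distinct lines over C (the quadratic factor has nonzero discriminant), so D_4.

Type D_4, Milnor number mu = 4.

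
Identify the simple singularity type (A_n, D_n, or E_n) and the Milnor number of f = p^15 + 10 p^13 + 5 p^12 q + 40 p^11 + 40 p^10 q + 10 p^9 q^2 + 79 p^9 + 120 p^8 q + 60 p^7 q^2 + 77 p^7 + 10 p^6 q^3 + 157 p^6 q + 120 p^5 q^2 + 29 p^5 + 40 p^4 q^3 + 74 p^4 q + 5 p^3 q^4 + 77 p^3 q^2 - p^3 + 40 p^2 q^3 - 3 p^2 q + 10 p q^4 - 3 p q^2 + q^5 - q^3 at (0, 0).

The Hessian of f at 0 is [[0, 0], [0, 0]] with rank 0, so corank 2. A Groebner basis of the Jacobian ideal J(f) in C{p,q} is {7*p^2/2 + p*q^3 + 7*p*q + 7*q^2/2, -4*p^2 - 8*p*q + q^4 - 4*q^2, p^3 - 3*p*q^2 - 2*q^3, p^2*q + 2*p*q^2 + q^3}; counting standard monomials gives mu = 8. Corank 2; j^3 = -(p + q)^3 is a perfect cube, so E-series; the 5-jet and mu = 8 give E_8.

Type E_8, Milnor number mu = 8.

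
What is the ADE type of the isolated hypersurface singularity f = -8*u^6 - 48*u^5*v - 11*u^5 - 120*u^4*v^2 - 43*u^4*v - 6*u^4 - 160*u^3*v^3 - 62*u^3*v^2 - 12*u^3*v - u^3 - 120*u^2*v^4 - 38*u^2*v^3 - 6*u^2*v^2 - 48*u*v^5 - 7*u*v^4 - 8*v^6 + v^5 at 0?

The Hessian of f at 0 is [[0, 0], [0, 0]] with rank 0, so corank 2. A Groebner basis of the Jacobian ideal J(f) in C{u,v} is {-u^2/32 + u*v^3 - u*v^2/8, u^2/8 + u*v^2/2 + v^4, u^3, u^2*v + u^2/8 + u*v^2/2}; counting standard monomials gives mu = 8. Corank 2; j^3 = -u^3 is a perfect cube, so E-series; the 5-jet and mu = 8 give E_8.

E8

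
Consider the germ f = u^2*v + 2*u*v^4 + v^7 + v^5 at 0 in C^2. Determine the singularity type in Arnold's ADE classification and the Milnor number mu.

Type D6, Milnor number mu = 6.

The Hessian of f at 0 is [[0, 0], [0, 0]] with rank 0, so corank 2. A Groebner basis of the Jacobian ideal J(f) in C{u,v} is {u*v + v^4, u*v^2, u^2 - 5*u*v}; counting standard monomials gives mu = 6. Corank 2; j^3 = u^2*v has shape L^2 M (L != M), so D-series; mu = 6 gives D_6.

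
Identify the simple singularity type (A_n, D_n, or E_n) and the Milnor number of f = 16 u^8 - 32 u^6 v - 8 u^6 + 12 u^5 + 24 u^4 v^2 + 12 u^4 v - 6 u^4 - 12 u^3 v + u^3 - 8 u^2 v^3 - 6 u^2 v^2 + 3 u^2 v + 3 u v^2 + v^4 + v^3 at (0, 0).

Type E6, Milnor number mu = 6.

The Hessian of f at 0 has rank 0. Corank 2; j^3 = (u + v)^3 is a perfect cube, so E-series; the 4-jet and mu = 6 give E_6.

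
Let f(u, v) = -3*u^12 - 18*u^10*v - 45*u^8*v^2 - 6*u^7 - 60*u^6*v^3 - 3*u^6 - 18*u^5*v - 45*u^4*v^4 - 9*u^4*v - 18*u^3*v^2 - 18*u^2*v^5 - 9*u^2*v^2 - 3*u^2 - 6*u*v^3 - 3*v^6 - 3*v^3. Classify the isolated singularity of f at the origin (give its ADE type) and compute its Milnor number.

Type A_{2}, Milnor number mu = 2.

The Hessian of f at 0 is [[-6, 0], [0, 0]] with rank 1, so corank 1. A Groebner basis of the Jacobian ideal J(f) in C{u,v} is {v^2, u}; counting standard monomials gives mu = 2. Corank 1: A-series; mu = 2 gives A_2.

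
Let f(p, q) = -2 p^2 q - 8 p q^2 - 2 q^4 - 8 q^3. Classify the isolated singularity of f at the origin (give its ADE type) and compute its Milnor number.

The Hessian of f at 0 is [[0, 0], [0, 0]] with rank 0, so corank 2. A Groebner basis of the Jacobian ideal J(f) in C{p,q} is {p^3 - 2*p^2 + 8*q^2, p^2/4 + q^3 - q^2, p*q + 2*q^2}; counting standard monomials gives mu = 5. Corank 2; j^3 = -2*q*(p + 2*q)^2 has shape L^2 M (L != M), so D-series; mu = 5 gives D_5.

Type D5, Milnor number mu = 5.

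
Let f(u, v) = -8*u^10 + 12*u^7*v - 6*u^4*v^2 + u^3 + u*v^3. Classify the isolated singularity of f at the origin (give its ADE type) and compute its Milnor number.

Type E_{7}, Milnor number mu = 7.

The Hessian of f at 0 has rank 0. Corank 2; j^3 = u^3 is a perfect cube, so E-series; the 4-jet and mu = 7 give E_7.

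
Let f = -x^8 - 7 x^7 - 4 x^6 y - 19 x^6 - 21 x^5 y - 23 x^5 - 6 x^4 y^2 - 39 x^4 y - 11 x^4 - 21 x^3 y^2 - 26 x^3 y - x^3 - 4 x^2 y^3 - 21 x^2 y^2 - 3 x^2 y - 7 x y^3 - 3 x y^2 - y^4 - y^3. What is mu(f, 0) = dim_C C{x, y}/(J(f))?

7

The Hessian of f at 0 is [[0, 0], [0, 0]] with rank 0, so corank 2. A Groebner basis of the Jacobian ideal J(f) in C{x,y} is {3*x^2/2 + 3*x*y + y^4 - y^3/2 + 3*y^2/2, x^3 + y^3, x^2*y - x^2/2 - x*y - 5*y^3/6 - y^2/2, x^2/2 + x*y^2 + x*y + 5*y^3/6 + y^2/2}; counting standard monomials gives mu = 7. Corank 2; j^3 = -(x + y)^3 is a perfect cube, so E-series; the 4-jet and mu = 7 give E_7.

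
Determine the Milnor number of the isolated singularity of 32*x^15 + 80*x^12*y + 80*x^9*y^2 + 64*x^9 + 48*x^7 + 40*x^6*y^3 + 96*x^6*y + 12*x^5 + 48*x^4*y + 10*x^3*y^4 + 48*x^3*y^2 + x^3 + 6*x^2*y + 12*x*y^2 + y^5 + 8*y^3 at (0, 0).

The Hessian of f at 0 has rank 0. Corank 2; j^3 = (x + 2*y)^3 is a perfect cube, so E-series; the 5-jet and mu = 8 give E_8.

8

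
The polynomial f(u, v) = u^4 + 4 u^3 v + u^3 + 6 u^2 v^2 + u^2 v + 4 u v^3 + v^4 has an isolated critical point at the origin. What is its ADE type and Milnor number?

Type D5, Milnor number mu = 5.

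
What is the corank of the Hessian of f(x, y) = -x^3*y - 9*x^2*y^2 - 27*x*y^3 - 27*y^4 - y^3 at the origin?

Hessian at 0 has rank 0.

2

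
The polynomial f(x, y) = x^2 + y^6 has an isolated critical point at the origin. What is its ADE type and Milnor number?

The Hessian of f at 0 is [[2, 0], [0, 0]] with rank 1, so corank 1. A Groebner basis of the Jacobian ideal J(f) in C{x,y} is {y^5, x}; counting standard monomials gives mu = 5. Corank 1: A-series; mu = 5 gives A_5.

Type A_{5}, Milnor number mu = 5.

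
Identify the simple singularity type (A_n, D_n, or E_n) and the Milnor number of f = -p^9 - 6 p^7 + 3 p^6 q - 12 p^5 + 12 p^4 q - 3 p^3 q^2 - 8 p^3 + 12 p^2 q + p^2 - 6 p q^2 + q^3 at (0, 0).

Type A_{2}, Milnor number mu = 2.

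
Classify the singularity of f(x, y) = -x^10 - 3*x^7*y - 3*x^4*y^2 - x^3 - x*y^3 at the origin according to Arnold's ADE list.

E_7

The Hessian of f at 0 is [[0, 0], [0, 0]] with rank 0, so corank 2. A Groebner basis of the Jacobian ideal J(f) in C{x,y} is {x^3, x*y^2, 3*x^2 + y^3}; counting standard monomials gives mu = 7. Corank 2; j^3 = -x^3 is a perfect cube, so E-series; the 4-jet and mu = 7 give E_7.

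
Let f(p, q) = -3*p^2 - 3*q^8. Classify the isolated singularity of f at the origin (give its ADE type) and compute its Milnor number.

Type A_7, Milnor number mu = 7.

The Hessian of f at 0 is [[-6, 0], [0, 0]] with rank 1, so corank 1. A Groebner basis of the Jacobian ideal J(f) in C{p,q} is {q^7, p}; counting standard monomials gives mu = 7. Corank 1: A-series; mu = 7 gives A_7.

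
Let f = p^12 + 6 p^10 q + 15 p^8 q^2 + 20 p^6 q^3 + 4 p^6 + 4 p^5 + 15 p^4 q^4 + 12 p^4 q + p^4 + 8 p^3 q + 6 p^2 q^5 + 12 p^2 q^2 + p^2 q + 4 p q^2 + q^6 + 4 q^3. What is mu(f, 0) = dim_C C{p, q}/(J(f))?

7

The Hessian of f at 0 is [[0, 0], [0, 0]] with rank 0, so corank 2. A Groebner basis of the Jacobian ideal J(f) in C{p,q} is {5*p^2/189 + 1789*p*q/12096 + q^4 + 509*q^3/1512 + 383*q^2/2016, p^3 + 32*p^2/63 + 131*p*q/126 + 4*q^3/63 + q^2/21, p^2*q + p*q/2 + q^2, -8*p^2/189 + p*q^2 - 509*p*q/1512 + 125*q^3/189 - 127*q^2/252}; counting standard monomials gives mu = 7. Corank 2; j^3 = q*(p + 2*q)^2 has shape L^2 M (L != M), so D-series; mu = 7 gives D_7.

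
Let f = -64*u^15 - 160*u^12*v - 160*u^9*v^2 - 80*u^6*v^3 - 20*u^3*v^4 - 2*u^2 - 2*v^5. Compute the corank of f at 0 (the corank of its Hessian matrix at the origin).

The Hessian at 0 is [[-4, 0], [0, 0]] of rank 1; hence corank 1.

1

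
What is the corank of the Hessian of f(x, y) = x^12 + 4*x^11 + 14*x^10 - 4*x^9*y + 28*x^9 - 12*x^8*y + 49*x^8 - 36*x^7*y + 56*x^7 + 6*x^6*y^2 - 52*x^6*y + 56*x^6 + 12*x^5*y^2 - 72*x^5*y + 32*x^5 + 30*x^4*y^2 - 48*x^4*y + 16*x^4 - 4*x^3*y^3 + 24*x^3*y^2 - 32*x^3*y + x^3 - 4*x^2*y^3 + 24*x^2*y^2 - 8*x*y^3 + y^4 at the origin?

2

Hessian at 0 has rank 0.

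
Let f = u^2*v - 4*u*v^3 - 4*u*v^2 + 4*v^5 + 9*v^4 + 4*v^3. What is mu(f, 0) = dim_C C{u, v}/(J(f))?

The Hessian of f at 0 is [[0, 0], [0, 0]] with rank 0, so corank 2. A Groebner basis of the Jacobian ideal J(f) in C{u,v} is {u*v^2 - u*v + 2*v^2, -u*v/2 + v^3 + v^2, u^2 - 2*u*v}; counting standard monomials gives mu = 5. Corank 2; j^3 = v*(u - 2*v)^2 has shape L^2 M (L != M), so D-series; mu = 5 gives D_5.

5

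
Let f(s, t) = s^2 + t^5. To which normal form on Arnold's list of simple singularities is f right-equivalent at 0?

The Hessian of f at 0 has rank 1. Corank 1: A-series; mu = 4 gives A_4.

A4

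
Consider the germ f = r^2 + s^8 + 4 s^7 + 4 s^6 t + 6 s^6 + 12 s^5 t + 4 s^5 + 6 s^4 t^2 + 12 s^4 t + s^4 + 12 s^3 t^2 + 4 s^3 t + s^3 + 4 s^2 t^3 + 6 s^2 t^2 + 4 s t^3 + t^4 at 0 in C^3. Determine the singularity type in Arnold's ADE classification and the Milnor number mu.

The Hessian of f at 0 is [[0, 0, 0], [0, 0, 0], [0, 0, 2]] with rank 1, so corank 2. A Groebner basis of the Jacobian ideal J(f) in C{s,t,r} is {t^4, s*t^2 + t^3/3, s^2, r}; counting standard monomials gives mu = 6. Corank 2; j^3 = s^3 is a perfect cube, so E-series; the 4-jet and mu = 6 give E_6.

Type E_{6}, Milnor number mu = 6.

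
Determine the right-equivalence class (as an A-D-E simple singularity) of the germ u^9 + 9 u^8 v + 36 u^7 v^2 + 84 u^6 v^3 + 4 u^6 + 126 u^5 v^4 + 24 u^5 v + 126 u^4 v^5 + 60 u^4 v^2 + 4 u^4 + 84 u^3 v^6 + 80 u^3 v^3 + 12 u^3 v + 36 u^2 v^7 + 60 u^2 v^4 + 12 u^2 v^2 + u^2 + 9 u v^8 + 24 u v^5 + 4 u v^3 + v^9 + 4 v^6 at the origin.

A_{8}

The Hessian of f at 0 has rank 1. Corank 1: A-series; mu = 8 gives A_8.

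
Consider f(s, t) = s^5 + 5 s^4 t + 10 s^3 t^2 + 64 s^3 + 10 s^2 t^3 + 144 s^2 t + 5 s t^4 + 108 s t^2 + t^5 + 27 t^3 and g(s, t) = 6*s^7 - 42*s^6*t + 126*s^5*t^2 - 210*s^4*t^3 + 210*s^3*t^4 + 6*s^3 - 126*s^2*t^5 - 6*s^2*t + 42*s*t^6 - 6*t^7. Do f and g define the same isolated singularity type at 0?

The Hessian of f at 0 is [[0, 0], [0, 0]] with rank 0, so corank 2. A Groebner basis of the Jacobian ideal J(f) in C{s,t} is {t^5, s*t^3 + 13*t^4/16, s^2 + 3*s*t/2 + 9*t^2/16}; counting standard monomials gives mu = 8. Corank 2; j^3 = (4*s + 3*t)^3 is a perfect cube, so E-series; the 5-jet and mu = 8 give E_8. The Hessian of g at 0 is [[0, 0], [0, 0]] with rank 0, so corank 2. A Groebner basis of the Jacobian ideal J(g) in C{s,t} is {s*t/7 + t^6, s*t^2, s^2 - s*t}; counting standard monomials gives mu = 8. Corank 2; j^3 = 6*s^2*(s - t) has shape L^2 M (L != M), so D-series; mu = 8 gives D_8. f is E_8 but g is D_8, hence not right-equivalent.

No.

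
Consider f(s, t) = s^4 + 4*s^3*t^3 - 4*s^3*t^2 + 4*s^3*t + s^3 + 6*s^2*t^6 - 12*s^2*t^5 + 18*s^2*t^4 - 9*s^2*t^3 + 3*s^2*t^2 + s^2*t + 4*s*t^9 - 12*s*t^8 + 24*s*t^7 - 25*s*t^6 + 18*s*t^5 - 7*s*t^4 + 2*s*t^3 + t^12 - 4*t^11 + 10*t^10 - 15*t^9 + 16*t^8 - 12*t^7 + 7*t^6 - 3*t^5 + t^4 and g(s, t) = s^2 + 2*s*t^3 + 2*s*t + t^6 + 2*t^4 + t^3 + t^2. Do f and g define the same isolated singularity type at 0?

The Hessian of f at 0 has rank 0. Corank 2; j^3 = s^2*(s + t) has shape L^2 M (L != M), so D-series; mu = 5 gives D_5. The Hessian of g at 0 has rank 1. Corank 1: A-series; mu = 2 gives A_2. f is D_5 but g is A_2, hence not right-equivalent.

No.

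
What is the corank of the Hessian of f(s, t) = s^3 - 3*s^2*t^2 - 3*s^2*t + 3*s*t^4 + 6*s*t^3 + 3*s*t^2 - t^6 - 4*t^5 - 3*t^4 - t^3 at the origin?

Hessian at 0 has rank 0.

2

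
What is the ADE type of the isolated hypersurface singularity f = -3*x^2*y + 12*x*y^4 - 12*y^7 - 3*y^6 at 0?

D7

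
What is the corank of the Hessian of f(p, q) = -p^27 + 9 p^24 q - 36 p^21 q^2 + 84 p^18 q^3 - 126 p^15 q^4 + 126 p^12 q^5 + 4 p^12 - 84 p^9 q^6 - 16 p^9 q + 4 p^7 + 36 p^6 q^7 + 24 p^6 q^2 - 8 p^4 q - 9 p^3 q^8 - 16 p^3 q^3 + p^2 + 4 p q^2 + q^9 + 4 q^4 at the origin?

Hessian at 0 has rank 1.

1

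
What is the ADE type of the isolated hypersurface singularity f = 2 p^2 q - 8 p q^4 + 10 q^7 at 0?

D8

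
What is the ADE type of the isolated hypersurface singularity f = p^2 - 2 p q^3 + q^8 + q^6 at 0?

A_{7}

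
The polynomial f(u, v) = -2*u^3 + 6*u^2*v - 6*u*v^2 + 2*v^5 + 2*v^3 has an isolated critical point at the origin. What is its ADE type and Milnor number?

The Hessian of f at 0 is [[0, 0], [0, 0]] with rank 0, so corank 2. A Groebner basis of the Jacobian ideal J(f) in C{u,v} is {v^4, u^2 - 2*u*v + v^2}; counting standard monomials gives mu = 8. Corank 2; j^3 = -2*(u - v)^3 is a perfect cube, so E-series; the 5-jet and mu = 8 give E_8.

Type E_{8}, Milnor number mu = 8.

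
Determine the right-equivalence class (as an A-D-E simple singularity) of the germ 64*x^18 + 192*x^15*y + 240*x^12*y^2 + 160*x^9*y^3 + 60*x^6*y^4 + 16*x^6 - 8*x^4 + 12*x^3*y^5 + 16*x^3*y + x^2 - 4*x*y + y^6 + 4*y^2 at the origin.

A_{5}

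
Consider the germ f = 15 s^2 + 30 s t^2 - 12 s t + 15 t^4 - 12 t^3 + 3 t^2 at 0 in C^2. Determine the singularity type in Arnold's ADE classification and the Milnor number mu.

The Hessian of f at 0 has rank 2. Corank 0: nondegenerate Morse point, so A_1.

Type A1, Milnor number mu = 1.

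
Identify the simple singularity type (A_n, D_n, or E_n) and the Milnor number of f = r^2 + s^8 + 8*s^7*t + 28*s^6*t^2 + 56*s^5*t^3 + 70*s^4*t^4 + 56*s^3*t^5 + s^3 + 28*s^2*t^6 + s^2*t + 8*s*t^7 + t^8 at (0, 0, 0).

The Hessian of f at 0 is [[0, 0, 0], [0, 0, 0], [0, 0, 2]] with rank 1, so corank 2. A Groebner basis of the Jacobian ideal J(f) in C{s,t,r} is {-s*t/8 + t^7, s*t^2, s^2 + s*t, r}; counting standard monomials gives mu = 9. Corank 2; j^3 = s^2*(s + t) has shape L^2 M (L != M), so D-series; mu = 9 gives D_9.

Type D9, Milnor number mu = 9.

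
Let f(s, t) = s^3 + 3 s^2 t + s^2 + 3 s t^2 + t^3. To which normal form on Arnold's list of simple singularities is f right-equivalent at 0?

A_2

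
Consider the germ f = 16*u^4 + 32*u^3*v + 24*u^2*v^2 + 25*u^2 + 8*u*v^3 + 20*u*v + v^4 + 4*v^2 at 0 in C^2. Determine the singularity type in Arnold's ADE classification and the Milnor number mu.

Type A3, Milnor number mu = 3.

The Hessian of f at 0 is [[50, 20], [20, 8]] with rank 1, so corank 1. A Groebner basis of the Jacobian ideal J(f) in C{u,v} is {v^3, u + 2*v/5}; counting standard monomials gives mu = 3. Corank 1: A-series; mu = 3 gives A_3.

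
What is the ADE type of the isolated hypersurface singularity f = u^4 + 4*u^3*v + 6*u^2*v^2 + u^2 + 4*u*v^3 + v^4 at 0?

The Hessian of f at 0 has rank 1. Corank 1: A-series; mu = 3 gives A_3.

A_{3}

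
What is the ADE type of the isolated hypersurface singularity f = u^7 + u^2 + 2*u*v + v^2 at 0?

A_{6}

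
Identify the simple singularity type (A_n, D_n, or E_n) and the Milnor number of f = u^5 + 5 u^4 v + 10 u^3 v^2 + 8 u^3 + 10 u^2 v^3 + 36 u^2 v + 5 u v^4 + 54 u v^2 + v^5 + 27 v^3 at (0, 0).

Type E_8, Milnor number mu = 8.

The Hessian of f at 0 has rank 0. Corank 2; j^3 = (2*u + 3*v)^3 is a perfect cube, so E-series; the 5-jet and mu = 8 give E_8.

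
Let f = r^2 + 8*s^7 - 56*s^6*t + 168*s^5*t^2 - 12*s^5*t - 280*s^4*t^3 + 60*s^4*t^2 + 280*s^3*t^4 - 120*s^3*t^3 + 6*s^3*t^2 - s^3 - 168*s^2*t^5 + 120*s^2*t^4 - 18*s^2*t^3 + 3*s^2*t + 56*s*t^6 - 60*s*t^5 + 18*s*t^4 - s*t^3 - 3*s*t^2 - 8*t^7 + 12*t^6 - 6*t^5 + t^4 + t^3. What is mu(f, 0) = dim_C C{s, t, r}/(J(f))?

7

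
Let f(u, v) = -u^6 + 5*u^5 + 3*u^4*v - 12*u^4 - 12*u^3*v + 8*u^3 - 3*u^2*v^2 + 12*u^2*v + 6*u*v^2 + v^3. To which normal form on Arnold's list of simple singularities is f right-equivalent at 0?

E_8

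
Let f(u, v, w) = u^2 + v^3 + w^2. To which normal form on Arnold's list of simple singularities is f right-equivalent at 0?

The Hessian of f at 0 has rank 2. Corank 1: A-series; mu = 2 gives A_2.

A2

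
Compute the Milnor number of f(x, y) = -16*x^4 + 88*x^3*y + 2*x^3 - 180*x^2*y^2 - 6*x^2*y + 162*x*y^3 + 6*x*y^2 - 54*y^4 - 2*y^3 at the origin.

7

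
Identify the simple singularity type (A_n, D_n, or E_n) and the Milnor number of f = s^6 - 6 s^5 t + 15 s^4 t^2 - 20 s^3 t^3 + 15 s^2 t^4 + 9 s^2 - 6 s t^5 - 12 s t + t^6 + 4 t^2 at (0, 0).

Type A_5, Milnor number mu = 5.

The Hessian of f at 0 has rank 1. Corank 1: A-series; mu = 5 gives A_5.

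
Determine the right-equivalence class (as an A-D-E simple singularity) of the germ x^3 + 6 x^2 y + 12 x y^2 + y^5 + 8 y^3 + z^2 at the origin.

E_{8}

The Hessian of f at 0 is [[0, 0, 0], [0, 0, 0], [0, 0, 2]] with rank 1, so corank 2. A Groebner basis of the Jacobian ideal J(f) in C{x,y,z} is {y^4, x^2 + 4*x*y + 4*y^2, z}; counting standard monomials gives mu = 8. Corank 2; j^3 = (x + 2*y)^3 is a perfect cube, so E-series; the 5-jet and mu = 8 give E_8.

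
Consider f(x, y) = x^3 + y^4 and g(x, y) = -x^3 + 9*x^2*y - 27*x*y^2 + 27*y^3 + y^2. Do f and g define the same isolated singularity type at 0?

The Hessian of f at 0 has rank 0. Corank 2; j^3 = x^3 is a perfect cube, so E-series; the 4-jet and mu = 6 give E_6. The Hessian of g at 0 has rank 1. Corank 1: A-series; mu = 2 gives A_2. f is E_6 but g is A_2, hence not right-equivalent.

No.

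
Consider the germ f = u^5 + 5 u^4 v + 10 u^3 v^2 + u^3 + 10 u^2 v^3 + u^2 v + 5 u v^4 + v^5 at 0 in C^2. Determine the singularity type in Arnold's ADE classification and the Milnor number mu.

Type D_6, Milnor number mu = 6.

The Hessian of f at 0 has rank 0. Corank 2; j^3 = u^2*(u + v) has shape L^2 M (L != M), so D-series; mu = 6 gives D_6.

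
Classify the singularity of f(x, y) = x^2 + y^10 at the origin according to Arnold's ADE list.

The Hessian of f at 0 is [[2, 0], [0, 0]] with rank 1, so corank 1. A Groebner basis of the Jacobian ideal J(f) in C{x,y} is {y^9, x}; counting standard monomials gives mu = 9. Corank 1: A-series; mu = 9 gives A_9.

A_9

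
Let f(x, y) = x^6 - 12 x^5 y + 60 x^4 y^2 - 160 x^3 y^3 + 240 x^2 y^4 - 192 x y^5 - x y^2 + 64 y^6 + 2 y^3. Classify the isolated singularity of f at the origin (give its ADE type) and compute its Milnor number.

The Hessian of f at 0 is [[0, 0], [0, 0]] with rank 0, so corank 2. A Groebner basis of the Jacobian ideal J(f) in C{x,y} is {x^5 - y^2/6, y^3, x*y - 2*y^2}; counting standard monomials gives mu = 7. Corank 2; j^3 = -y^2*(x - 2*y) has shape L^2 M (L != M), so D-series; mu = 7 gives D_7.

Type D7, Milnor number mu = 7.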